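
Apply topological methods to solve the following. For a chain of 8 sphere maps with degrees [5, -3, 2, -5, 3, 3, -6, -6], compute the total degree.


Degree is multiplicative: deg(composition) = product of degrees.
= (5) * (-3) * (2) * (-5) * (3) * (3) * (-6) * (-6) = 48600

48600


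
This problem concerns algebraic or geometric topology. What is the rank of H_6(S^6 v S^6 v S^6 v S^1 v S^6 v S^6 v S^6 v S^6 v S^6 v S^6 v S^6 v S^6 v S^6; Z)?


For a wedge of spheres, H_k (k>0) is free on one generator per sphere of dimension k.
Spheres of dimension 6: count = 12.
b_6 = 12

12


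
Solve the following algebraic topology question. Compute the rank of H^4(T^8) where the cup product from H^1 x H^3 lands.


Cup product: H^p x H^q -> H^{p+q}; here p+q = 1+3 = 4.
rank H^k(T^n) = C(n,k).
C(8,4) = 70

70


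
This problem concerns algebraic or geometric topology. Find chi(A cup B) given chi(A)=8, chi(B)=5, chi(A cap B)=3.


chi(A cup B) = chi(A) + chi(B) - chi(A cap B)
= 8 + (5) - (3)
= 10

10


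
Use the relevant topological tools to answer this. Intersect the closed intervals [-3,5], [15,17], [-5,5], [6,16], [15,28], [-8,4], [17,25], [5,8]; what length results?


Intersection = [max(a_i), min(b_i)] = [17, 4].
Since 17 > 4, the intersection is empty.
Length = 0

0


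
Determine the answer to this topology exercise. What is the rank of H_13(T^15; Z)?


By the Kunneth formula, b_k(T^n) = C(n,k).
b_13(T^15) = C(15,13).
C(15,13) = 15!/(13!*2!) = 105

105


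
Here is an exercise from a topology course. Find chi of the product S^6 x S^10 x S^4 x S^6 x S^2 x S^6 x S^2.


chi is multiplicative: chi(X x Y) = chi(X) chi(Y).
Each even-dim sphere has chi = 2. There are 7 factors.
chi = 2^7 = 128

128


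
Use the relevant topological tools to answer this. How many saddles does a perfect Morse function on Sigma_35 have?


A perfect Morse function has m_k = b_k.
For Sigma_35: b_0=1, b_1=2g=70, b_2=1.
Saddles m_1 = 2g = 70

70


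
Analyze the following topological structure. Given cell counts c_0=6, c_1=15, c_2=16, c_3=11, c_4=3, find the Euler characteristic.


chi = sum_k (-1)^k c_k.
= (-1)^0*6 + (-1)^1*15 + (-1)^2*16 + (-1)^3*11 + (-1)^4*3
= (6) + (-15) + (16) + (-11) + (3)
= -1

-1


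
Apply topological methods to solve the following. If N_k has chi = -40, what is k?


chi = 2 - k for closed non-orientable surfaces with k crosscaps.
-40 = 2 - k
k = 2 - (-40) = 42

42


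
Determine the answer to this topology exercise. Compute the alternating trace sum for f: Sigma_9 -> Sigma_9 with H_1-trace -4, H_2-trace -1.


L(f) = tr(f_0*) - tr(f_1*) + tr(f_2*).
= 1 - (-4) + (-1)
= 4

4


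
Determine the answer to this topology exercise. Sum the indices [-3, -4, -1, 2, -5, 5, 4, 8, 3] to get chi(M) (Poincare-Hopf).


Poincare-Hopf: chi(M) = sum of indices of zeros.
chi = (-3) + (-4) + (-1) + (2) + (-5) + (5) + (4) + (8) + (3) = 9

9


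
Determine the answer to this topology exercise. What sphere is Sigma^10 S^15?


Each suspension raises dimension by 1: Sigma S^n = S^{n+1}.
Sigma^10 S^15 = S^{15+10} = S^25

25


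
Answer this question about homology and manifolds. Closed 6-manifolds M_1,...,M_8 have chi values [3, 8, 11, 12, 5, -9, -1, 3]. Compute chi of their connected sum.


For n-manifolds: chi(A#B) = chi(A) + chi(B) - chi(S^6).
chi(S^6) = 1 + (-1)^6 = 2.
chi(#) = (sum chi_i) - (8-1)*chi(S^6) = 32 - 7*2 = 18

18


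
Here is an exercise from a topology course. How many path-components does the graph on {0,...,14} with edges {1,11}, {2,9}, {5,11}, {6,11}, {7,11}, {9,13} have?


Run DFS/union-find over 15 vertices.
V = 15, E = 6.
Number of components = 9

9


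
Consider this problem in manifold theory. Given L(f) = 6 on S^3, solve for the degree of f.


L(f) = 1 + (-1)^3 deg(f) on S^3.
6 = 1 + (-1)^3 * deg(f)
(-1)^3 * deg(f) = 5
deg(f) = -5

-5


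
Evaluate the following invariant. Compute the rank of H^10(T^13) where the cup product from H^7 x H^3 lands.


Cup product: H^p x H^q -> H^{p+q}; here p+q = 7+3 = 10.
rank H^k(T^n) = C(n,k).
C(13,10) = 286

286


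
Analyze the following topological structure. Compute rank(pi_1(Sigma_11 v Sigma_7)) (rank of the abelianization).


For a wedge: H_1(A v B) = H_1(A) + H_1(B).
b_1(Sigma_11) = 22, b_1(Sigma_7) = 14.
b_1 = 22 + 14 = 36

36


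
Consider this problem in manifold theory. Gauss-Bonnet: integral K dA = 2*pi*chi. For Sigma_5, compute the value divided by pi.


Gauss-Bonnet: integral K dA = 2*pi*chi(M).
chi(Sigma_5) = 2 - 2*5 = -8.
(integral K dA)/pi = 2*chi = 2*(-8) = -16

-16


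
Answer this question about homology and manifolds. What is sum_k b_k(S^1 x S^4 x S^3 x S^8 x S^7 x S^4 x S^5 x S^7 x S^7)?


Total Betti number is multiplicative under products.
Each S^d (d>=1) has total Betti number 2.
There are 9 sphere factors.
Total = 2^9 = 512

512


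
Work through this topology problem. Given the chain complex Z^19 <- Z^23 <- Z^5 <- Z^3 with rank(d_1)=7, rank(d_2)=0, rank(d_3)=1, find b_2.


rank H_k = rank(ker d_k) - rank(im d_{k+1}).
rank(ker d_2) = rank(C_2) - rank(d_2) = 5 - 0 = 5.
rank(im d_{2+1}) = 1.
rank H_2 = 5 - 1 = 4

4


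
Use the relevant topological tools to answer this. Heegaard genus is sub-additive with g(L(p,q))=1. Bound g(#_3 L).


Heegaard genus satisfies g(A#B) <= g(A) + g(B).
Each lens space has g = 1.
Upper bound: 3 * 1 = 3

3


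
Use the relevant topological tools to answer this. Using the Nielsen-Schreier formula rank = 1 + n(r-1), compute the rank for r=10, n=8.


Nielsen-Schreier: an index-n subgroup of F_r is free of rank 1 + n(r-1).
Equivalently: chi(cover) = n*chi(base); chi(vee_r S^1) = 1 - 10 = -9.
chi(E) = 8*(-9) = -72; rank = 1 - chi(E) = 1 - (-72) = 73.
rank = 1 + 8*(10-1) = 1 + 72 = 73

73


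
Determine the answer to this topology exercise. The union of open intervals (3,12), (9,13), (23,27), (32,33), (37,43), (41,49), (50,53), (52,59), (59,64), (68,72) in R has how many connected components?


Sort and merge overlapping open intervals.
Merged: (3,13), (23,27), (32,33), (37,49), (50,59), (59,64), (68,72).
Number of components = 7

7


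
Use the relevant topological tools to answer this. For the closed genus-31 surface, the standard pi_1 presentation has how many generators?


Standard presentation: pi_1(Sigma_g) = <a_1,b_1,...,a_g,b_g | [a_1,b_1]...[a_g,b_g] = 1>.
Number of generators = 2g = 2*31 = 62

62


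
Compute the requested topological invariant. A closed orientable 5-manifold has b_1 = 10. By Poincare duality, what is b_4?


Poincare duality for closed orientable n-manifolds: b_k = b_{n-k}.
Here n = 5, so b_4 = b_1 = 10

10


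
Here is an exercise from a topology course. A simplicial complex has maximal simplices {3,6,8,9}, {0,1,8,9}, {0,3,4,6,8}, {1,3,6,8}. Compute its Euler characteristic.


Enumerate all faces; f-vector: f_0=7, f_1=19, f_2=20, f_3=8, f_4=1.
chi = sum (-1)^k f_k = 1

1


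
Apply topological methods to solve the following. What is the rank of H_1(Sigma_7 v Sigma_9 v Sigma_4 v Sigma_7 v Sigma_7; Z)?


For a wedge X v Y: reduced H_k(X v Y) = H_k(X) + H_k(Y).
Each Sigma_g contributes b_1 = 2g.
b_1 = 14 + 18 + 8 + 14 + 14 = 68

68


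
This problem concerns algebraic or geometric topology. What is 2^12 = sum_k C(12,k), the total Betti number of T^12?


b_k(T^12) = C(12,k), so the sum over k is sum_k C(12,k) = 2^12.
Total = 2^12 = 4096

4096


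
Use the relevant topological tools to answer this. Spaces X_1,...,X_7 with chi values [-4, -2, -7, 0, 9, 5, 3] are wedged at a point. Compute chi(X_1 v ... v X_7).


chi(A v B) = chi(A) + chi(B) - 1 (one point identified).
For 7 spaces: chi = (sum chi_i) - (7 - 1).
sum = 4; chi = 4 - 6 = -2

-2


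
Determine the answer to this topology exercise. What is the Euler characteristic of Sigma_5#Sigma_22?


chi(Sigma_5) = 2 - 2*5 = -8
chi(Sigma_22) = 2 - 2*22 = -42
For surfaces: chi(A#B) = chi(A) + chi(B) - 2.
chi = -8 + -42 - 2 = -52

-52


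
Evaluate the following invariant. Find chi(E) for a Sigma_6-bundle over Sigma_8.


For a fiber bundle F -> E -> B (with CW structure): chi(E) = chi(B) * chi(F).
chi(Sigma_8) = -14, chi(Sigma_6) = -10.
chi(E) = (-14) * (-10) = 140

140


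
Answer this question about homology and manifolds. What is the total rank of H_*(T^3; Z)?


b_k(T^3) = C(3,k), so the sum over k is sum_k C(3,k) = 2^3.
Total = 2^3 = 8

8


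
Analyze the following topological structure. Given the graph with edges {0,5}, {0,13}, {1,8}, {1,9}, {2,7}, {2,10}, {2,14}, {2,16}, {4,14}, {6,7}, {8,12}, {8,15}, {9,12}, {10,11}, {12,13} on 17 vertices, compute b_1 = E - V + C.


b_1 = E - V + (number of components).
E = 15, V = 17, components = 3.
b_1 = 15 - 17 + 3 = 1

1


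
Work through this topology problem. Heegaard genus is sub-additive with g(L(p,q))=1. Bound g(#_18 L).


Heegaard genus satisfies g(A#B) <= g(A) + g(B).
Each lens space has g = 1.
Upper bound: 18 * 1 = 18

18


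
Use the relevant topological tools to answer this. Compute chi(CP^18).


CP^18 has one cell in each even dimension 0, 2, ..., 2*18 (18+1 cells total).
All cells are even-dimensional, so chi = number of cells.
chi = 18 + 1 = 19

19


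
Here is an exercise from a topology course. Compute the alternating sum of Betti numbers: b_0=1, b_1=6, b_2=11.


chi = sum_k (-1)^k b_k.
= (1) + (-6) + (11)
= 6

6


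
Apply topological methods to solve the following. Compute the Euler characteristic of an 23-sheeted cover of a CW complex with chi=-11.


For a finite covering: chi(E) = (number of sheets) * chi(B).
chi(E) = 23 * (-11) = -253

-253


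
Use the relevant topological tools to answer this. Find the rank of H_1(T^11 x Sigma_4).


pi_1(A x B) = pi_1(A) x pi_1(B); rank of abelianization = b_1.
b_1(T^11) = 11, b_1(Sigma_4) = 2*4 = 8.
b_1(product) = 11 + 8 = 19

19


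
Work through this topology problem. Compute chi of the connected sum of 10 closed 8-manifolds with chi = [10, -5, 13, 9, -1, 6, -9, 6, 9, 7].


For n-manifolds: chi(A#B) = chi(A) + chi(B) - chi(S^8).
chi(S^8) = 1 + (-1)^8 = 2.
chi(#) = (sum chi_i) - (10-1)*chi(S^8) = 45 - 9*2 = 27

27


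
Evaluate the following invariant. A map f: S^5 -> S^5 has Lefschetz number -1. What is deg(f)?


L(f) = 1 + (-1)^5 deg(f) on S^5.
-1 = 1 + (-1)^5 * deg(f)
(-1)^5 * deg(f) = -2
deg(f) = 2

2


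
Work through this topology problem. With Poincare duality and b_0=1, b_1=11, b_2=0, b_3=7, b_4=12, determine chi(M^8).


By Poincare duality b_k = b_{8-k}, so full Betti numbers: b_0=1, b_1=11, b_2=0, b_3=7, b_4=12, b_5=7, b_6=0, b_7=11, b_8=1.
chi = sum (-1)^k b_k = -22

-22


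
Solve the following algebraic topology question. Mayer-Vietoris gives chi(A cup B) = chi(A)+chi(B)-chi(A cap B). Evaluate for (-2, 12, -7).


chi(A cup B) = chi(A) + chi(B) - chi(A cap B)
= -2 + (12) - (-7)
= 17

17


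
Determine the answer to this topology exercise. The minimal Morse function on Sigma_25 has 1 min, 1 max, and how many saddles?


A perfect Morse function has m_k = b_k.
For Sigma_25: b_0=1, b_1=2g=50, b_2=1.
Saddles m_1 = 2g = 50

50


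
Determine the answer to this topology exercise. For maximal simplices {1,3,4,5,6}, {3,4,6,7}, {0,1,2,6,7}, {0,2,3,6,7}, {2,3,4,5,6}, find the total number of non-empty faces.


Each maximal simplex on m vertices has 2^m - 1 nonempty faces.
Take the union (dedupe shared faces).
Total distinct faces = 89

89


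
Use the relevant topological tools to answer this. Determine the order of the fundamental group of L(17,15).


pi_1(L(p,q)) = Z/pZ for any q coprime to p.
|pi_1(L(17,15))| = 17

17


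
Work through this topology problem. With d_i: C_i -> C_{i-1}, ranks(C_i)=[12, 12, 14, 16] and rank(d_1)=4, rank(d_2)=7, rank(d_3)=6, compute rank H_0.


rank H_k = rank(ker d_k) - rank(im d_{k+1}).
rank(ker d_0) = rank(C_0) - rank(d_0) = 12 - 0 = 12.
rank(im d_{0+1}) = 4.
rank H_0 = 12 - 4 = 8

8


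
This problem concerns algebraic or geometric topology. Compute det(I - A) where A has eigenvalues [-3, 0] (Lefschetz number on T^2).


For a torus self-map: L(f) = det(I - A) where A acts on H_1.
L(f) = (1--3) * (1-0) = 4 * 1 = 4

4


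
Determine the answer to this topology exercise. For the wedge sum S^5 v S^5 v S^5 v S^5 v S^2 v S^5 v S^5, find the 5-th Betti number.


For a wedge of spheres, H_k (k>0) is free on one generator per sphere of dimension k.
Spheres of dimension 5: count = 6.
b_5 = 6

6


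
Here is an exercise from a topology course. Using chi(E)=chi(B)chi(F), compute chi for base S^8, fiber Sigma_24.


chi(S^8) = 2 (n even), chi(Sigma_24) = 2 - 2*24 = -46.
chi(E) = 2 * (-46) = -92

-92


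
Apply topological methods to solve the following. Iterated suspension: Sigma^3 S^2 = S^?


Each suspension raises dimension by 1: Sigma S^n = S^{n+1}.
Sigma^3 S^2 = S^{2+3} = S^5

5


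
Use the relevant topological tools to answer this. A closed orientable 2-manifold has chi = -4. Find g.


chi = 2 - 2g for closed orientable surfaces.
-4 = 2 - 2g
2g = 2 - (-4) = 6
g = 3

3


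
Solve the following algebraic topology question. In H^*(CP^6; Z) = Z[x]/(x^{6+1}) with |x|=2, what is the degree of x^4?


|x| = 2 in H^*(CP^n).
|x^4| = 4 * |x| = 4 * 2 = 8

8


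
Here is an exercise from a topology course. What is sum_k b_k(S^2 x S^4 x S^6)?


Total Betti number is multiplicative under products.
Each S^d (d>=1) has total Betti number 2.
There are 3 sphere factors.
Total = 2^3 = 8

8


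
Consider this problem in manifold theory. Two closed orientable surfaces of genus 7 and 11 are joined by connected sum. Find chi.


chi(Sigma_7) = 2 - 2*7 = -12
chi(Sigma_11) = 2 - 2*11 = -20
For surfaces: chi(A#B) = chi(A) + chi(B) - 2.
chi = -12 + -20 - 2 = -34

-34


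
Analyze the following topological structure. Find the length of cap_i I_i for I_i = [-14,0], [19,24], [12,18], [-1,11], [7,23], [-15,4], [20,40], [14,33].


Intersection = [max(a_i), min(b_i)] = [20, 0].
Since 20 > 0, the intersection is empty.
Length = 0

0


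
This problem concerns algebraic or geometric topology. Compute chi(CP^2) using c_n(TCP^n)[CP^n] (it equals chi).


For any closed oriented manifold, <e(TM),[M]> = chi(M).
chi(CP^2) = 2+1 = 3

3


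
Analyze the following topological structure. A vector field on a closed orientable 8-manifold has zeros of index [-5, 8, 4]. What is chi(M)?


Poincare-Hopf: chi(M) = sum of indices of zeros.
chi = (-5) + (8) + (4) = 7

7


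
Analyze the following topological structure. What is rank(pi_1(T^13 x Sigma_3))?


pi_1(A x B) = pi_1(A) x pi_1(B); rank of abelianization = b_1.
b_1(T^13) = 13, b_1(Sigma_3) = 2*3 = 6.
b_1(product) = 13 + 6 = 19

19


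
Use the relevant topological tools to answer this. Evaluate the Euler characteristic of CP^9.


CP^9 has one cell in each even dimension 0, 2, ..., 2*9 (9+1 cells total).
All cells are even-dimensional, so chi = number of cells.
chi = 9 + 1 = 10

10


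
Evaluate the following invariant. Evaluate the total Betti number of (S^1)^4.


b_k(T^4) = C(4,k), so the sum over k is sum_k C(4,k) = 2^4.
Total = 2^4 = 16

16


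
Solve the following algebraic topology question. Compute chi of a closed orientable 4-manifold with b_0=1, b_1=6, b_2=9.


By Poincare duality b_k = b_{4-k}, so full Betti numbers: b_0=1, b_1=6, b_2=9, b_3=6, b_4=1.
chi = sum (-1)^k b_k = -1

-1


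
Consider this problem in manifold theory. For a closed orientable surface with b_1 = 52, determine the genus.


For a closed orientable surface: b_1 = 2g.
52 = 2g
g = 52 / 2 = 26

26


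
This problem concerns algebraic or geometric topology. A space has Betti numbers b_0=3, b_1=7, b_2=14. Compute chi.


chi = sum_k (-1)^k b_k.
= (3) + (-7) + (14)
= 10

10


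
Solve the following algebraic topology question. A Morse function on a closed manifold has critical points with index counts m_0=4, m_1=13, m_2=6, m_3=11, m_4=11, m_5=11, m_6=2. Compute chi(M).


Morse theory: chi(M) = sum_k (-1)^k m_k where m_k = #(index-k critical points).
= (4) + (-13) + (6) + (-11) + (11) + (-11) + (2) = -12

-12


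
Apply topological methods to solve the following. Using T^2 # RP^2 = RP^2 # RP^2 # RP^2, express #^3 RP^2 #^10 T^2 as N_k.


Since a >= 1, the sum is non-orientable; each T^2 can be replaced by RP^2 # RP^2 (since T^2#RP^2 = 3RP^2).
Total crosscaps k = 3 + 2*10 = 23.
Check via chi: chi = 3*1 + 10*0 - (3+10-1)*2 = -21 = 2 - k = -21. Consistent.

23


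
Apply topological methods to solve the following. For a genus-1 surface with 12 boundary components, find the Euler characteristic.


For a compact orientable surface with genus g and b boundary components: chi = 2 - 2g - b.
chi = 2 - 2*1 - 12 = 2 - 2 - 12 = -12

-12


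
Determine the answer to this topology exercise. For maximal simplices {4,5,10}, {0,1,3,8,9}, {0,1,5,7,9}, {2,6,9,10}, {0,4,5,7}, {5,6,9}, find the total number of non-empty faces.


Each maximal simplex on m vertices has 2^m - 1 nonempty faces.
Take the union (dedupe shared faces).
Total distinct faces = 82

82


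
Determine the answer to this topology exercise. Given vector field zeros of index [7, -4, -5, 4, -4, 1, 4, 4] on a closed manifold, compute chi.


Poincare-Hopf: chi(M) = sum of indices of zeros.
chi = (7) + (-4) + (-5) + (4) + (-4) + (1) + (4) + (4) = 7

7


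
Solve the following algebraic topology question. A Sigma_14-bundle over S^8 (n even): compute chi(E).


chi(S^8) = 2 (n even), chi(Sigma_14) = 2 - 2*14 = -26.
chi(E) = 2 * (-26) = -52

-52


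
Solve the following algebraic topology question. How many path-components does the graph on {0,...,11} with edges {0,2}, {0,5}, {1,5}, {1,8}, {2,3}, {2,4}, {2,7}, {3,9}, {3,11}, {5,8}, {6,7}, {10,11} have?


Run DFS/union-find over 12 vertices.
V = 12, E = 12.
Number of components = 1

1


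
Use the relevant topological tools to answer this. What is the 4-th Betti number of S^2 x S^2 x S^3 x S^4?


Each S^d has Poincare polynomial 1 + t^d.
The product S^2 x S^2 x S^3 x S^4 has Poincare polynomial prod(1+t^d_i).
Expanding: b_0=1, b_2=2, b_3=1, b_4=2, b_5=2, b_6=2, b_7=2, b_8=1, b_9=2, b_11=1.
b_4 = 2

2


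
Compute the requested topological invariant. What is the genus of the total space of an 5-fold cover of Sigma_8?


For an n-sheeted cover: chi(E) = n * chi(B).
chi(Sigma_8) = 2 - 2*8 = -14.
chi(E) = 5 * (-14) = -70.
genus(E) = (2 - chi(E))/2 = (2 - (-70))/2 = 72/2 = 36

36


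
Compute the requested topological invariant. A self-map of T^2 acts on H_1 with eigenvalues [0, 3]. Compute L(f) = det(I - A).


For a torus self-map: L(f) = det(I - A) where A acts on H_1.
L(f) = (1-0) * (1-3) = 1 * -2 = -2

-2


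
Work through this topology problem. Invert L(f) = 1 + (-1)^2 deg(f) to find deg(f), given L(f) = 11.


L(f) = 1 + (-1)^2 deg(f) on S^2.
11 = 1 + (-1)^2 * deg(f)
(-1)^2 * deg(f) = 10
deg(f) = 10

10


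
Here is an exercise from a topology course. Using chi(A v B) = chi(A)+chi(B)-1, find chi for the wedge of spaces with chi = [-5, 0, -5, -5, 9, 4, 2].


chi(A v B) = chi(A) + chi(B) - 1 (one point identified).
For 7 spaces: chi = (sum chi_i) - (7 - 1).
sum = 0; chi = 0 - 6 = -6

-6


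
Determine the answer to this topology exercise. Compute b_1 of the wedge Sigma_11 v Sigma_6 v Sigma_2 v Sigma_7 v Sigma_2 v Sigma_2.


For a wedge X v Y: reduced H_k(X v Y) = H_k(X) + H_k(Y).
Each Sigma_g contributes b_1 = 2g.
b_1 = 22 + 12 + 4 + 14 + 4 + 4 = 60

60


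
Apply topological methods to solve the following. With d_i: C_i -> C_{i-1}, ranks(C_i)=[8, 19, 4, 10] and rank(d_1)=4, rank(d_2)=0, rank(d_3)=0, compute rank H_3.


rank H_k = rank(ker d_k) - rank(im d_{k+1}).
rank(ker d_3) = rank(C_3) - rank(d_3) = 10 - 0 = 10.
rank(im d_{3+1}) = 0.
rank H_3 = 10 - 0 = 10

10


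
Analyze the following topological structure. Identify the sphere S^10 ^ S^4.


S^m ^ S^n = S^{m+n}.
k = 10 + 4 = 14

14


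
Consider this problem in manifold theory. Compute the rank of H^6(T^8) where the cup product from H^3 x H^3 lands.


Cup product: H^p x H^q -> H^{p+q}; here p+q = 3+3 = 6.
rank H^k(T^n) = C(n,k).
C(8,6) = 28

28


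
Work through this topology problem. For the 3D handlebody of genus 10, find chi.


A genus-g handlebody deformation retracts to a wedge of g circles.
chi(vee_g S^1) = 1 - g.
chi(H_10) = 1 - 10 = -9

-9


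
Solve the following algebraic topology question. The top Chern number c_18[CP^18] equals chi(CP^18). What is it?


For any closed oriented manifold, <e(TM),[M]> = chi(M).
chi(CP^18) = 18+1 = 19

19


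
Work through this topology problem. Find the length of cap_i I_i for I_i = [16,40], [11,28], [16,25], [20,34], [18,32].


Intersection = [max(a_i), min(b_i)] = [20, 25].
Length = 25 - 20 = 5

5


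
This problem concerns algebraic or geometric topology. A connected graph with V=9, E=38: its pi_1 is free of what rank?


For a connected graph: rank(pi_1) = b_1 = E - V + 1 = 1 - chi.
chi = V - E = 9 - 38 = -29.
rank = 1 - (-29) = 38 - 9 + 1 = 30

30


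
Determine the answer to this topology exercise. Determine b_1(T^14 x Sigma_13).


pi_1(A x B) = pi_1(A) x pi_1(B); rank of abelianization = b_1.
b_1(T^14) = 14, b_1(Sigma_13) = 2*13 = 26.
b_1(product) = 14 + 26 = 40

40


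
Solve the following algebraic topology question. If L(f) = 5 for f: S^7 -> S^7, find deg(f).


L(f) = 1 + (-1)^7 deg(f) on S^7.
5 = 1 + (-1)^7 * deg(f)
(-1)^7 * deg(f) = 4
deg(f) = -4

-4


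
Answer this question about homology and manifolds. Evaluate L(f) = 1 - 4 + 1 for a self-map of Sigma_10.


L(f) = tr(f_0*) - tr(f_1*) + tr(f_2*).
= 1 - (4) + (1)
= -2

-2


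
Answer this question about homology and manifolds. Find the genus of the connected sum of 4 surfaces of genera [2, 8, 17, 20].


Genus is additive under connected sum of orientable surfaces.
g = 2 + 8 + 17 + 20 = 47

47


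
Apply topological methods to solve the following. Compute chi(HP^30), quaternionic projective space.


HP^30 has one cell in each dimension 0, 4, ..., 4*30 (30+1 cells, all even-dim).
chi = 30 + 1 = 31

31


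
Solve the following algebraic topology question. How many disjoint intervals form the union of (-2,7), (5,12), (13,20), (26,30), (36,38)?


Sort and merge overlapping open intervals.
Merged: (-2,12), (13,20), (26,30), (36,38).
Number of components = 4

4


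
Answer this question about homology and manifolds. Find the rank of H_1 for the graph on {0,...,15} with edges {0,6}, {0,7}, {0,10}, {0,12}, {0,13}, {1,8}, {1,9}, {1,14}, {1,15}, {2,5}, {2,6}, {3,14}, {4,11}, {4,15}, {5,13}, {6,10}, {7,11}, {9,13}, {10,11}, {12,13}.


b_1 = E - V + (number of components).
E = 20, V = 16, components = 1.
b_1 = 20 - 16 + 1 = 5

5


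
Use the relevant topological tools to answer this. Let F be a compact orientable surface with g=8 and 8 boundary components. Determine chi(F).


For a compact orientable surface with genus g and b boundary components: chi = 2 - 2g - b.
chi = 2 - 2*8 - 8 = 2 - 16 - 8 = -22

-22


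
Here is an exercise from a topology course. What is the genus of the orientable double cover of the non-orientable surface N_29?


chi(N_29) = 2 - 29 = -27.
Double cover: chi(Sigma_g) = 2 * chi(N_29) = 2*(-27) = -54.
2 - 2g = -54, so g = (2 - (-54))/2 = 56/2 = 28

28


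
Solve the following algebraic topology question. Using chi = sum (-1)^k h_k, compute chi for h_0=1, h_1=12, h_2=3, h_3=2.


Handles of index k contribute (-1)^k to chi (same as CW cells).
chi = (1) + (-12) + (3) + (-2) = -10

-10


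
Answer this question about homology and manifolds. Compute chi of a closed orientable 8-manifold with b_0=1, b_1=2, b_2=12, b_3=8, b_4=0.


By Poincare duality b_k = b_{8-k}, so full Betti numbers: b_0=1, b_1=2, b_2=12, b_3=8, b_4=0, b_5=8, b_6=12, b_7=2, b_8=1.
chi = sum (-1)^k b_k = 6

6


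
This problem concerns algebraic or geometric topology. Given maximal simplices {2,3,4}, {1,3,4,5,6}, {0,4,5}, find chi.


Enumerate all faces; f-vector: f_0=7, f_1=14, f_2=12, f_3=5, f_4=1.
chi = sum (-1)^k f_k = 1

1


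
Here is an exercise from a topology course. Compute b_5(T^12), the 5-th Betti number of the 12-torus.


By the Kunneth formula, b_k(T^n) = C(n,k).
b_5(T^12) = C(12,5).
C(12,5) = 12!/(5!*7!) = 792

792


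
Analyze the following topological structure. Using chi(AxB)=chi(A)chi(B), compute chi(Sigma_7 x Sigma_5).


chi(Sigma_7) = 2 - 2*7 = -12
chi(Sigma_5) = 2 - 2*5 = -8
chi(product) = (-12) * (-8) = 96

96


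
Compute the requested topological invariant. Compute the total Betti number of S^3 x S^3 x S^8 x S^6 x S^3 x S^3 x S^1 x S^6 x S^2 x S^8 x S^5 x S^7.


Total Betti number is multiplicative under products.
Each S^d (d>=1) has total Betti number 2.
There are 12 sphere factors.
Total = 2^12 = 4096

4096


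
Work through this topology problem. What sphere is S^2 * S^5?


Join of spheres: S^m * S^n = S^{m+n+1}.
dim = 2 + 5 + 1 = 8

8


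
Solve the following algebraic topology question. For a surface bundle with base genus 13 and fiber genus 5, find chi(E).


For a fiber bundle F -> E -> B (with CW structure): chi(E) = chi(B) * chi(F).
chi(Sigma_13) = -24, chi(Sigma_5) = -8.
chi(E) = (-24) * (-8) = 192

192


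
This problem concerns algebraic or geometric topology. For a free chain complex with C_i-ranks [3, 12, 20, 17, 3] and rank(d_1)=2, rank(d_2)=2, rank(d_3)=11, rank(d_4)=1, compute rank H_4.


rank H_k = rank(ker d_k) - rank(im d_{k+1}).
rank(ker d_4) = rank(C_4) - rank(d_4) = 3 - 1 = 2.
rank(im d_{4+1}) = 0.
rank H_4 = 2 - 0 = 2

2


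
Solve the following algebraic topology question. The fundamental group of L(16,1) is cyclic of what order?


pi_1(L(p,q)) = Z/pZ for any q coprime to p.
|pi_1(L(16,1))| = 16

16


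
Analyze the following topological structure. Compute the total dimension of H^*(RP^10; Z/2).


H^k(RP^10; Z/2) = Z/2 for each 0 <= k <= 10.
Total dimension = 10 + 1 = 11

11


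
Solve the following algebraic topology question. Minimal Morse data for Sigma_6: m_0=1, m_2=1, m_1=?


A perfect Morse function has m_k = b_k.
For Sigma_6: b_0=1, b_1=2g=12, b_2=1.
Saddles m_1 = 2g = 12

12


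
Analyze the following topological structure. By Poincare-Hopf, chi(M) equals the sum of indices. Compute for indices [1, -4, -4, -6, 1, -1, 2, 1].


Poincare-Hopf: chi(M) = sum of indices of zeros.
chi = (1) + (-4) + (-4) + (-6) + (1) + (-1) + (2) + (1) = -10

-10


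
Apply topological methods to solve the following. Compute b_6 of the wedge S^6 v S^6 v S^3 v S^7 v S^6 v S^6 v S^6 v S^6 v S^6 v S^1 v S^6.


For a wedge of spheres, H_k (k>0) is free on one generator per sphere of dimension k.
Spheres of dimension 6: count = 8.
b_6 = 8

8


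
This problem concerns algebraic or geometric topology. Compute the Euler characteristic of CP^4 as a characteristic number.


For any closed oriented manifold, <e(TM),[M]> = chi(M).
chi(CP^4) = 4+1 = 5

5


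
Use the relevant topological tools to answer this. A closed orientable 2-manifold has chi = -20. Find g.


chi = 2 - 2g for closed orientable surfaces.
-20 = 2 - 2g
2g = 2 - (-20) = 22
g = 11

11


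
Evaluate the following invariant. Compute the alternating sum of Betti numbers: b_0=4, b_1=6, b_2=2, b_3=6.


chi = sum_k (-1)^k b_k.
= (4) + (-6) + (2) + (-6)
= -6

-6


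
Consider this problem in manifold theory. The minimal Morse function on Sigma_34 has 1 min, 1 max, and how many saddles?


A perfect Morse function has m_k = b_k.
For Sigma_34: b_0=1, b_1=2g=68, b_2=1.
Saddles m_1 = 2g = 68

68


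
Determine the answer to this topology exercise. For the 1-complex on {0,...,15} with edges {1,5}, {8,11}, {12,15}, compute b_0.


Run DFS/union-find over 16 vertices.
V = 16, E = 3.
Number of components = 13

13


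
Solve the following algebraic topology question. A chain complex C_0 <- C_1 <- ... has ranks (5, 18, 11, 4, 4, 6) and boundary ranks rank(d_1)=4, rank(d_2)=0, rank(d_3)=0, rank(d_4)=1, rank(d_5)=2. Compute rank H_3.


rank H_k = rank(ker d_k) - rank(im d_{k+1}).
rank(ker d_3) = rank(C_3) - rank(d_3) = 4 - 0 = 4.
rank(im d_{3+1}) = 1.
rank H_3 = 4 - 1 = 3

3


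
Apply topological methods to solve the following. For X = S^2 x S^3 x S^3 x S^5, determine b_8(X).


Each S^d has Poincare polynomial 1 + t^d.
The product S^2 x S^3 x S^3 x S^5 has Poincare polynomial prod(1+t^d_i).
Expanding: b_0=1, b_2=1, b_3=2, b_5=3, b_6=1, b_7=1, b_8=3, b_10=2, b_11=1, b_13=1.
b_8 = 3

3


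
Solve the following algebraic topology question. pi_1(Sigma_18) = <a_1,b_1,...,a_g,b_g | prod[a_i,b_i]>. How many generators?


Standard presentation: pi_1(Sigma_g) = <a_1,b_1,...,a_g,b_g | [a_1,b_1]...[a_g,b_g] = 1>.
Number of generators = 2g = 2*18 = 36

36


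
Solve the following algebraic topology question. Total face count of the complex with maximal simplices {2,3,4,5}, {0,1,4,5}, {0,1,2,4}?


Each maximal simplex on m vertices has 2^m - 1 nonempty faces.
Take the union (dedupe shared faces).
Total distinct faces = 33

33


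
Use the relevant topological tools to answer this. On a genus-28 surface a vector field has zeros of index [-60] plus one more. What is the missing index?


Poincare-Hopf: sum of indices = chi(M).
chi(Sigma_28) = 2 - 2*28 = -54.
Sum of known indices = -60.
x = chi - (sum known) = -54 - (-60) = 6

6


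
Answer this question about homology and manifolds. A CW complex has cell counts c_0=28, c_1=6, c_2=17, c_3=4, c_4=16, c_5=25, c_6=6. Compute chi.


chi = sum_k (-1)^k c_k.
= (-1)^0*28 + (-1)^1*6 + (-1)^2*17 + (-1)^3*4 + (-1)^4*16 + (-1)^5*25 + (-1)^6*6
= (28) + (-6) + (17) + (-4) + (16) + (-25) + (6)
= 32

32


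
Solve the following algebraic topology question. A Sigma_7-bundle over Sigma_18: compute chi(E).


For a fiber bundle F -> E -> B (with CW structure): chi(E) = chi(B) * chi(F).
chi(Sigma_18) = -34, chi(Sigma_7) = -12.
chi(E) = (-34) * (-12) = 408

408


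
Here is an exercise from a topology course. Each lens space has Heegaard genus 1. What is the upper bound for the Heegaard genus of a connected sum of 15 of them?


Heegaard genus satisfies g(A#B) <= g(A) + g(B).
Each lens space has g = 1.
Upper bound: 15 * 1 = 15

15


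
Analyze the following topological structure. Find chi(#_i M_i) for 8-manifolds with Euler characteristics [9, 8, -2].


For n-manifolds: chi(A#B) = chi(A) + chi(B) - chi(S^8).
chi(S^8) = 1 + (-1)^8 = 2.
chi(#) = (sum chi_i) - (3-1)*chi(S^8) = 15 - 2*2 = 11

11


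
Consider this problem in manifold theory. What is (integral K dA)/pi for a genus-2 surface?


Gauss-Bonnet: integral K dA = 2*pi*chi(M).
chi(Sigma_2) = 2 - 2*2 = -2.
(integral K dA)/pi = 2*chi = 2*(-2) = -4

-4


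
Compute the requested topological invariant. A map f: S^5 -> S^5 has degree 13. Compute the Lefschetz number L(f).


On S^5: L(f) = tr(f_0*) + (-1)^5 tr(f_5*) = 1 + (-1)^5 * deg(f).
L(f) = 1 + (-1)^5 * 13 = 1 + -13 = -12

-12


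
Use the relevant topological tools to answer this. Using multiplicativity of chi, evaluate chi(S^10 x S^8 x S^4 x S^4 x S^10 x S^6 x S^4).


chi is multiplicative: chi(X x Y) = chi(X) chi(Y).
Each even-dim sphere has chi = 2. There are 7 factors.
chi = 2^7 = 128

128


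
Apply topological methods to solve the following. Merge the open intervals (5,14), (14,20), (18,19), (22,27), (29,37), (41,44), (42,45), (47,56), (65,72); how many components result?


Sort and merge overlapping open intervals.
Merged: (5,14), (14,20), (22,27), (29,37), (41,45), (47,56), (65,72).
Number of components = 7

7


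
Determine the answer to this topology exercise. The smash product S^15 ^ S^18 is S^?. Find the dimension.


S^m ^ S^n = S^{m+n}.
k = 15 + 18 = 33

33


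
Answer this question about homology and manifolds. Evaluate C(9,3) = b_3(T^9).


By the Kunneth formula, b_k(T^n) = C(n,k).
b_3(T^9) = C(9,3).
C(9,3) = 9!/(3!*6!) = 84

84


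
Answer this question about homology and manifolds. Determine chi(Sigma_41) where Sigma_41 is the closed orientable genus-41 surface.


For a closed orientable surface of genus g: chi = 2 - 2g.
Here g = 41.
chi = 2 - 2*41 = 2 - 82 = -80

-80


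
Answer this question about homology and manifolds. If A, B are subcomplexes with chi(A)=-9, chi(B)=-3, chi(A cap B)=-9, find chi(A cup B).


chi(A cup B) = chi(A) + chi(B) - chi(A cap B)
= -9 + (-3) - (-9)
= -3

-3


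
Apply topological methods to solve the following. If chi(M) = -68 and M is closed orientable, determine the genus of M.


chi = 2 - 2g for closed orientable surfaces.
-68 = 2 - 2g
2g = 2 - (-68) = 70
g = 35

35


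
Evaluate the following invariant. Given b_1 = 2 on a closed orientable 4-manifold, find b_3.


Poincare duality for closed orientable n-manifolds: b_k = b_{n-k}.
Here n = 4, so b_3 = b_1 = 2

2


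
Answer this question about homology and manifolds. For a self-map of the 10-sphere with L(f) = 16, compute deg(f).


L(f) = 1 + (-1)^10 deg(f) on S^10.
16 = 1 + (-1)^10 * deg(f)
(-1)^10 * deg(f) = 15
deg(f) = 15

15


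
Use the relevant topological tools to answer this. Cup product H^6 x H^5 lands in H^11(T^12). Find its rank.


Cup product: H^p x H^q -> H^{p+q}; here p+q = 6+5 = 11.
rank H^k(T^n) = C(n,k).
C(12,11) = 12

12


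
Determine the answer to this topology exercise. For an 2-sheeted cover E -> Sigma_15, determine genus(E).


For an n-sheeted cover: chi(E) = n * chi(B).
chi(Sigma_15) = 2 - 2*15 = -28.
chi(E) = 2 * (-28) = -56.
genus(E) = (2 - chi(E))/2 = (2 - (-56))/2 = 58/2 = 29

29


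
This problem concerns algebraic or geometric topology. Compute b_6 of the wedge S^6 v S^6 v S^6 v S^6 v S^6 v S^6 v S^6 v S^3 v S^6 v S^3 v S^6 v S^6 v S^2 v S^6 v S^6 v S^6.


For a wedge of spheres, H_k (k>0) is free on one generator per sphere of dimension k.
Spheres of dimension 6: count = 13.
b_6 = 13

13


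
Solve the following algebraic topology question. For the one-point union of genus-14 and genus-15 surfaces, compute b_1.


For a wedge: H_1(A v B) = H_1(A) + H_1(B).
b_1(Sigma_14) = 28, b_1(Sigma_15) = 30.
b_1 = 28 + 30 = 58

58


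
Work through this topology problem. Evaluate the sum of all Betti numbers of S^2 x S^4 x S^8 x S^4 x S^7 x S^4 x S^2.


Total Betti number is multiplicative under products.
Each S^d (d>=1) has total Betti number 2.
There are 7 sphere factors.
Total = 2^7 = 128

128


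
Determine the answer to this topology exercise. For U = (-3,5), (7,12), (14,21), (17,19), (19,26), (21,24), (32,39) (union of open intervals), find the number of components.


Sort and merge overlapping open intervals.
Merged: (-3,5), (7,12), (14,26), (32,39).
Number of components = 4

4


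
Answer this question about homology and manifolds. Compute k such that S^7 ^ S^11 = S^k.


S^m ^ S^n = S^{m+n}.
k = 7 + 11 = 18

18


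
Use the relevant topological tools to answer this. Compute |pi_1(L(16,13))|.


pi_1(L(p,q)) = Z/pZ for any q coprime to p.
|pi_1(L(16,13))| = 16

16


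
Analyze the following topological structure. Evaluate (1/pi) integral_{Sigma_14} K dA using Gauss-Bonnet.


Gauss-Bonnet: integral K dA = 2*pi*chi(M).
chi(Sigma_14) = 2 - 2*14 = -26.
(integral K dA)/pi = 2*chi = 2*(-26) = -52

-52


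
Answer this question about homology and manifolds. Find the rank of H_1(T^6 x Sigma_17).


pi_1(A x B) = pi_1(A) x pi_1(B); rank of abelianization = b_1.
b_1(T^6) = 6, b_1(Sigma_17) = 2*17 = 34.
b_1(product) = 6 + 34 = 40

40


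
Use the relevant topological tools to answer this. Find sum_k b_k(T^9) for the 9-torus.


b_k(T^9) = C(9,k), so the sum over k is sum_k C(9,k) = 2^9.
Total = 2^9 = 512

512


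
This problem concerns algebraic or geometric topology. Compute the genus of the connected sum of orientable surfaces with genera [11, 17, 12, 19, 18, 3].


Genus is additive under connected sum of orientable surfaces.
g = 11 + 17 + 12 + 19 + 18 + 3 = 80

80


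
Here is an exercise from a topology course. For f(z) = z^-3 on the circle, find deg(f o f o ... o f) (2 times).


deg(f) = -3. Degree is multiplicative: deg(f^2) = (deg f)^2.
deg(f^2) = (-3)^2 = 9

9


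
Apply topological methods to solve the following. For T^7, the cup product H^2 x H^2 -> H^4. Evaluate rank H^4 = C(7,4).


Cup product: H^p x H^q -> H^{p+q}; here p+q = 2+2 = 4.
rank H^k(T^n) = C(n,k).
C(7,4) = 35

35


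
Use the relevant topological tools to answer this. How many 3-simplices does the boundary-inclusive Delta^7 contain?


Delta^7 has 7+1 vertices. A 3-face is a choice of 3+1 vertices.
f_3 = C(7+1, 3+1) = C(8,4) = 70

70


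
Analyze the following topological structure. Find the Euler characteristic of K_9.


K_9: V = 9, E = C(9,2) = 36.
chi = V - E = 9 - 36 = -27

-27


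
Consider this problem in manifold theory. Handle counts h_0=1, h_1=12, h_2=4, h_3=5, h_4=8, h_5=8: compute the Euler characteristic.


Handles of index k contribute (-1)^k to chi (same as CW cells).
chi = (1) + (-12) + (4) + (-5) + (8) + (-8) = -12

-12


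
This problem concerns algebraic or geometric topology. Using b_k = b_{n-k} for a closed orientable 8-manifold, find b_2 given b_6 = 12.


Poincare duality for closed orientable n-manifolds: b_k = b_{n-k}.
Here n = 8, so b_2 = b_6 = 12

12


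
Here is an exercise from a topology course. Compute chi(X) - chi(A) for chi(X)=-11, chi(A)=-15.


Relative Euler characteristic: chi(X, A) = chi(X) - chi(A).
= -11 - (-15) = 4

4


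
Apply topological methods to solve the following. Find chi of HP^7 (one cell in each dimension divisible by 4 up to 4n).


HP^7 has one cell in each dimension 0, 4, ..., 4*7 (7+1 cells, all even-dim).
chi = 7 + 1 = 8

8


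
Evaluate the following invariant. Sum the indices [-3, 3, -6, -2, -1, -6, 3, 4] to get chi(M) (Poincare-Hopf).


Poincare-Hopf: chi(M) = sum of indices of zeros.
chi = (-3) + (3) + (-6) + (-2) + (-1) + (-6) + (3) + (4) = -8

-8


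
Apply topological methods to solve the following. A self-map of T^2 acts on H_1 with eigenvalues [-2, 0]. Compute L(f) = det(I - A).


For a torus self-map: L(f) = det(I - A) where A acts on H_1.
L(f) = (1--2) * (1-0) = 3 * 1 = 3

3


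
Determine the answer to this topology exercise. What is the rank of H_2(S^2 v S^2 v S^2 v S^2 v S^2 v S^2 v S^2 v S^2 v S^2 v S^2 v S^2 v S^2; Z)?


For a wedge of spheres, H_k (k>0) is free on one generator per sphere of dimension k.
Spheres of dimension 2: count = 12.
b_2 = 12

12


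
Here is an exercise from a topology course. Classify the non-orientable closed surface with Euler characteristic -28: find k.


chi = 2 - k for closed non-orientable surfaces with k crosscaps.
-28 = 2 - k
k = 2 - (-28) = 30

30


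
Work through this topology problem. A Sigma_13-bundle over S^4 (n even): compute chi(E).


chi(S^4) = 2 (n even), chi(Sigma_13) = 2 - 2*13 = -24.
chi(E) = 2 * (-24) = -48

-48


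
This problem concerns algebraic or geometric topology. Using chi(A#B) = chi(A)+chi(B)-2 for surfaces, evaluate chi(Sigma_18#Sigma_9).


chi(Sigma_18) = 2 - 2*18 = -34
chi(Sigma_9) = 2 - 2*9 = -16
For surfaces: chi(A#B) = chi(A) + chi(B) - 2.
chi = -34 + -16 - 2 = -52

-52


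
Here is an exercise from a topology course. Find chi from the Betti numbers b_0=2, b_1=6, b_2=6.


chi = sum_k (-1)^k b_k.
= (2) + (-6) + (6)
= 2

2


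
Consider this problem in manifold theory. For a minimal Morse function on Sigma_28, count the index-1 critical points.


A perfect Morse function has m_k = b_k.
For Sigma_28: b_0=1, b_1=2g=56, b_2=1.
Saddles m_1 = 2g = 56

56


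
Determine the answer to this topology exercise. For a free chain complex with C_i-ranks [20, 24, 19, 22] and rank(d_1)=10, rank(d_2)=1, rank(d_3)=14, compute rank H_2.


rank H_k = rank(ker d_k) - rank(im d_{k+1}).
rank(ker d_2) = rank(C_2) - rank(d_2) = 19 - 1 = 18.
rank(im d_{2+1}) = 14.
rank H_2 = 18 - 14 = 4

4
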